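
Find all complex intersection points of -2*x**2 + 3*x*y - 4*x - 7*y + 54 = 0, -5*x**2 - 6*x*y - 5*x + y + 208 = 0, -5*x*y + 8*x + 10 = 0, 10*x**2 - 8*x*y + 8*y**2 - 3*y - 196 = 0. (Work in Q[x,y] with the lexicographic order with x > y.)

Compute a lex Gröbner basis by Buchberger's algorithm.
f_1 = -2*x**2 + 3*x*y - 4*x - 7*y + 54, LT = x**2.
f_2 = -5*x**2 - 6*x*y - 5*x + y + 208, LT = x**2.
f_3 = -5*x*y + 8*x + 10, LT = x*y.
f_4 = 10*x**2 - 8*x*y + 8*y**2 - 3*y - 196, LT = x**2.

S(f_1,f_2): lcm = x**2. S = -27/10*x*y + x + 37/10*y + 73/5.
  leading term x*y: subtract (27/50)·f_3 from -27/10*x*y + x + 37/10*y + 73/5 → -83/25*x + 37/10*y + 46/5
  leading term x: no divisor's leading term divides it; move -83/25*x to the remainder.
  leading term y: no divisor's leading term divides it; move 37/10*y to the remainder.
  leading term 1: no divisor's leading term divides it; move 46/5 to the remainder.
  remainder -83/25*x + 37/10*y + 46/5 ≠ 0; add h_5 = -83/25*x + 37/10*y + 46/5 to the basis.

S(f_1,f_3): lcm = x**2*y. S = 8/5*x**2 - 3/2*x*y**2 + 2*x*y + 2*x + 7/2*y**2 - 27*y.
  leading term x**2: subtract (-4/5)·f_1 from 8/5*x**2 - 3/2*x*y**2 + 2*x*y + 2*x + 7/2*y**2 - 27*y → -3/2*x*y**2 + 22/5*x*y - 6/5*x + 7/2*y**2 - 163/5*y + 216/5
  leading term x*y**2: subtract (3/10*y)·f_3 from -3/2*x*y**2 + 22/5*x*y - 6/5*x + 7/2*y**2 - 163/5*y + 216/5 → 2*x*y - 6/5*x + 7/2*y**2 - 178/5*y + 216/5
  leading term x*y: subtract (-2/5)·f_3 from 2*x*y - 6/5*x + 7/2*y**2 - 178/5*y + 216/5 → 2*x + 7/2*y**2 - 178/5*y + 236/5
  leading term x: subtract (-50/83)·h_5 from 2*x + 7/2*y**2 - 178/5*y + 236/5 → 7/2*y**2 - 13849/415*y + 21888/415
  leading term y**2: no divisor's leading term divides it; move 7/2*y**2 to the remainder.
  leading term y: no divisor's leading term divides it; move -13849/415*y to the remainder.
  leading term 1: no divisor's leading term divides it; move 21888/415 to the remainder.
  remainder 7/2*y**2 - 13849/415*y + 21888/415 ≠ 0; add h_6 = 7/2*y**2 - 13849/415*y + 21888/415 to the basis.

S(f_1,f_4): lcm = x**2. S = -7/10*x*y + 2*x - 4/5*y**2 + 19/5*y - 37/5.
  leading term x*y: subtract (7/50)·f_3 from -7/10*x*y + 2*x - 4/5*y**2 + 19/5*y - 37/5 → 22/25*x - 4/5*y**2 + 19/5*y - 44/5
  leading term x: subtract (-22/83)·h_5 from 22/25*x - 4/5*y**2 + 19/5*y - 44/5 → -4/5*y**2 + 1984/415*y - 528/83
  leading term y**2: subtract (-8/35)·h_6 from -4/5*y**2 + 1984/415*y - 528/83 → -41352/14525*y + 82704/14525
  leading term y: no divisor's leading term divides it; move -41352/14525*y to the remainder.
  leading term 1: no divisor's leading term divides it; move 82704/14525 to the remainder.
  remainder -41352/14525*y + 82704/14525 ≠ 0; add h_7 = -41352/14525*y + 82704/14525 to the basis.

The other S-polynomials (S(f_2,f_3), S(f_2,f_4), S(f_3,f_4), S(f_1,h_5), S(f_2,h_5), S(f_3,h_5), S(f_4,h_5), S(f_1,h_6), S(f_2,h_6), S(f_3,h_6), S(f_4,h_6), S(h_5,h_6), S(f_1,h_7), S(f_2,h_7), S(f_3,h_7), S(f_4,h_7), S(h_5,h_7), S(h_6,h_7)) all reduce to 0 modulo the current basis, so we have a Gröbner basis.
Inter-reduce: drop elements whose leading term is divisible by another's, tail-reduce, and make monic.
Reduced Gröbner basis: {x - 5, y - 2}.

From the last basis element, y - 2 = 0, so y takes values in {2}. Each choice, substituted upward through the basis, yields the corresponding point(s) of the solution set.
  y = 2: the earlier basis element becomes x - 5 = 0, giving x = 5 — point (5, 2).
Check: every point annihilates each of the original generators.

{(5, 2)}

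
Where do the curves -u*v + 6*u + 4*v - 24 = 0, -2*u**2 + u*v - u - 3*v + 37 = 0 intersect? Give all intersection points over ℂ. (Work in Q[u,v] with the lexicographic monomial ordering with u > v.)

{(4, -1), (5/4 - sqrt(177)/4, 6), (5/4 + sqrt(177)/4, 6)}

Compute a lex Gröbner basis by Buchberger's algorithm.
f_1 = -u*v + 6*u + 4*v - 24, LT = u*v.
f_2 = -2*u**2 + u*v - u - 3*v + 37, LT = u**2.

S(f_1,f_2): lcm = u**2*v. S = -6*u**2 + 1/2*u*v**2 - 9/2*u*v + 24*u - 3/2*v**2 + 37/2*v.
  leading term u**2: subtract (3)·f_2 from -6*u**2 + 1/2*u*v**2 - 9/2*u*v + 24*u - 3/2*v**2 + 37/2*v → 1/2*u*v**2 - 15/2*u*v + 27*u - 3/2*v**2 + 55/2*v - 111
  leading term u*v**2: subtract (-1/2*v)·f_1 from 1/2*u*v**2 - 15/2*u*v + 27*u - 3/2*v**2 + 55/2*v - 111 → -9/2*u*v + 27*u + 1/2*v**2 + 31/2*v - 111
  leading term u*v: subtract (9/2)·f_1 from -9/2*u*v + 27*u + 1/2*v**2 + 31/2*v - 111 → 1/2*v**2 - 5/2*v - 3
  leading term v**2: no divisor's leading term divides it; move 1/2*v**2 to the remainder.
  leading term v: no divisor's leading term divides it; move -5/2*v to the remainder.
  leading term 1: no divisor's leading term divides it; move -3 to the remainder.
  remainder 1/2*v**2 - 5/2*v - 3 ≠ 0; add h_3 = 1/2*v**2 - 5/2*v - 3 to the basis.

The other S-polynomials (S(f_1,h_3), S(f_2,h_3)) all reduce to 0 modulo the current basis, so we have a Gröbner basis.
Inter-reduce: drop elements whose leading term is divisible by another's, tail-reduce, and make monic.
Reduced Gröbner basis: {u**2 - 5/2*u - 1/2*v - 13/2, u*v - 6*u - 4*v + 24, v**2 - 5*v - 6}.

A lex Gröbner basis eliminates variables successively. Here v**2 - 5*v - 6 depends only on v, with roots {-1, 6}; lifting each root through the earlier basis elements recovers the full solutions.
  v = -1: the earlier basis elements become u**2 - 5/2*u - 6 = 0; -7*u + 28 = 0, giving u = 4 — point (4, -1).
  v = 6: the earlier basis element becomes u**2 - 5/2*u - 19/2 = 0, giving u = 5/4 - sqrt(177)/4, 5/4 + sqrt(177)/4 — points (5/4 - sqrt(177)/4, 6), (5/4 + sqrt(177)/4, 6).
Each listed point satisfies every original equation (direct substitution).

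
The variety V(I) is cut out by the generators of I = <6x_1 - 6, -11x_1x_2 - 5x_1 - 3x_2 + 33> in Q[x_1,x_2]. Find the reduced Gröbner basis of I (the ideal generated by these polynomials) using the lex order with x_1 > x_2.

G = {x_1 - 1, x_2 - 2}

Buchberger's algorithm terminates because the ascending chain of leading-term ideals stabilizes.

f_1 = 6x_1 - 6, LT = x_1.
f_2 = -11x_1x_2 - 5x_1 - 3x_2 + 33, LT = x_1x_2.

S(f_1,f_2): lcm = x_1x_2. S = -\tfrac{5}{11}x_1 - \tfrac{14}{11}x_2 + 3.
  leading term x_1: subtract (-\tfrac{5}{66})·f_1 from -\tfrac{5}{11}x_1 - \tfrac{14}{11}x_2 + 3 → -\tfrac{14}{11}x_2 + \tfrac{28}{11}
  leading term x_2: no divisor's leading term divides it; move -\tfrac{14}{11}x_2 to the remainder.
  leading term 1: no divisor's leading term divides it; move \tfrac{28}{11} to the remainder.
  remainder -\tfrac{14}{11}x_2 + \tfrac{28}{11} ≠ 0; add g_3 = -\tfrac{14}{11}x_2 + \tfrac{28}{11} to the basis.

The other S-polynomials (S(f_1,g_3), S(f_2,g_3)) all reduce to 0 modulo the current basis, so we have a Gröbner basis.
Inter-reduce: drop elements whose leading term is divisible by another's, tail-reduce, and make monic.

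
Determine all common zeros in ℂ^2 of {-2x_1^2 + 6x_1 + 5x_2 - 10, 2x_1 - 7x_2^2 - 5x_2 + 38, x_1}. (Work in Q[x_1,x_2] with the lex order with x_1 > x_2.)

{(0, 2)}

Compute a lex Gröbner basis by Buchberger's algorithm.
f_1 = -2x_1^2 + 6x_1 + 5x_2 - 10, LT = x_1^2.
f_2 = 2x_1 - 7x_2^2 - 5x_2 + 38, LT = x_1.
f_3 = x_1, LT = x_1.

S(f_1,f_2): lcm = x_1^2. S = 7/2x_1x_2^2 + 5/2x_1x_2 - 22x_1 - 5/2x_2 + 5.
  leading term x_1x_2^2: subtract (7/4x_2^2)·f_2 from 7/2x_1x_2^2 + 5/2x_1x_2 - 22x_1 - 5/2x_2 + 5 → 5/2x_1x_2 - 22x_1 + 49/4x_2^4 + 35/4x_2^3 - 133/2x_2^2 - 5/2x_2 + 5
  leading term x_1x_2: subtract (5/4x_2)·f_2 from 5/2x_1x_2 - 22x_1 + 49/4x_2^4 + 35/4x_2^3 - 133/2x_2^2 - 5/2x_2 + 5 → -22x_1 + 49/4x_2^4 + 35/2x_2^3 - 241/4x_2^2 - 50x_2 + 5
  leading term x_1: subtract (-11)·f_2 from -22x_1 + 49/4x_2^4 + 35/2x_2^3 - 241/4x_2^2 - 50x_2 + 5 → 49/4x_2^4 + 35/2x_2^3 - 549/4x_2^2 - 105x_2 + 423
  leading term x_2^4: no divisor's leading term divides it; move 49/4x_2^4 to the remainder.
  leading term x_2^3: no divisor's leading term divides it; move 35/2x_2^3 to the remainder.
  leading term x_2^2: no divisor's leading term divides it; move -549/4x_2^2 to the remainder.
  leading term x_2: no divisor's leading term divides it; move -105x_2 to the remainder.
  leading term 1: no divisor's leading term divides it; move 423 to the remainder.
  remainder 49/4x_2^4 + 35/2x_2^3 - 549/4x_2^2 - 105x_2 + 423 ≠ 0; add h_4 = 49/4x_2^4 + 35/2x_2^3 - 549/4x_2^2 - 105x_2 + 423 to the basis.

S(f_1,f_3): lcm = x_1^2. S = -3x_1 - 5/2x_2 + 5.
  leading term x_1: subtract (-3/2)·f_2 from -3x_1 - 5/2x_2 + 5 → -21/2x_2^2 - 10x_2 + 62
  leading term x_2^2: no divisor's leading term divides it; move -21/2x_2^2 to the remainder.
  leading term x_2: no divisor's leading term divides it; move -10x_2 to the remainder.
  leading term 1: no divisor's leading term divides it; move 62 to the remainder.
  remainder -21/2x_2^2 - 10x_2 + 62 ≠ 0; add h_5 = -21/2x_2^2 - 10x_2 + 62 to the basis.

S(f_2,f_3): lcm = x_1. S = -7/2x_2^2 - 5/2x_2 + 19.
  leading term x_2^2: subtract (1/3)·h_5 from -7/2x_2^2 - 5/2x_2 + 19 → 5/6x_2 - 5/3
  leading term x_2: no divisor's leading term divides it; move 5/6x_2 to the remainder.
  leading term 1: no divisor's leading term divides it; move -5/3 to the remainder.
  remainder 5/6x_2 - 5/3 ≠ 0; add h_6 = 5/6x_2 - 5/3 to the basis.

The other S-polynomials (S(f_1,h_4), S(f_2,h_4), S(f_3,h_4), S(f_1,h_5), S(f_2,h_5), S(f_3,h_5), S(h_4,h_5), S(f_1,h_6), S(f_2,h_6), S(f_3,h_6), S(h_4,h_6), S(h_5,h_6)) all reduce to 0 modulo the current basis, so we have a Gröbner basis.
Inter-reduce: drop elements whose leading term is divisible by another's, tail-reduce, and make monic.
Reduced Gröbner basis: {x_1, x_2 - 2}.

Elimination: the polynomial x_2 - 2 lies in the elimination ideal for x_2, so x_2 ∈ {2}. For each such x_2, the remaining basis elements (now univariate) give the rest of the solution.
  x_2 = 2: the earlier basis element becomes x_1 = 0, giving x_1 = 0 — point (0, 2).
Substituting each solution back into the original system confirms all equations vanish.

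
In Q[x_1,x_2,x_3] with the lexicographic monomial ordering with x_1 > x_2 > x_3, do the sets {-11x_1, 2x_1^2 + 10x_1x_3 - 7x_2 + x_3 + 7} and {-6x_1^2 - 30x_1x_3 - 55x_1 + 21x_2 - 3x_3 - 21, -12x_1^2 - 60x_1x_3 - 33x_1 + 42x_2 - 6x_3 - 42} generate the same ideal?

Since reduced Gröbner bases are canonical representatives of ideals under a given ordering, it suffices to compute and compare them.
Buchberger on the first generating set:
f_1 = -11x_1, LT = x_1.
f_2 = 2x_1^2 + 10x_1x_3 - 7x_2 + x_3 + 7, LT = x_1^2.

S(f_1,f_2): lcm = x_1^2. S = -5x_1x_3 + 7/2x_2 - 1/2x_3 - 7/2.
  leading term x_1x_3: subtract (5/11x_3)·f_1 from -5x_1x_3 + 7/2x_2 - 1/2x_3 - 7/2 → 7/2x_2 - 1/2x_3 - 7/2
  leading term x_2: no divisor's leading term divides it; move 7/2x_2 to the remainder.
  leading term x_3: no divisor's leading term divides it; move -1/2x_3 to the remainder.
  leading term 1: no divisor's leading term divides it; move -7/2 to the remainder.
  remainder 7/2x_2 - 1/2x_3 - 7/2 ≠ 0; add g_3 = 7/2x_2 - 1/2x_3 - 7/2 to the basis.

The other S-polynomials (S(f_1,g_3), S(f_2,g_3)) all reduce to 0 modulo the current basis, so we have a Gröbner basis.
Inter-reduce: drop elements whose leading term is divisible by another's, tail-reduce, and make monic.
Reduced Gröbner basis: {x_1, x_2 - 1/7x_3 - 1}.

Buchberger on the second generating set:
h_1 = -6x_1^2 - 30x_1x_3 - 55x_1 + 21x_2 - 3x_3 - 21, LT = x_1^2.
h_2 = -12x_1^2 - 60x_1x_3 - 33x_1 + 42x_2 - 6x_3 - 42, LT = x_1^2.

S(h_1,h_2): lcm = x_1^2. S = 77/12x_1.
  leading term x_1: no divisor's leading term divides it; move 77/12x_1 to the remainder.
  remainder 77/12x_1 ≠ 0; add k_3 = 77/12x_1 to the basis.

S(h_1,k_3): lcm = x_1^2. S = 5x_1x_3 + 55/6x_1 - 7/2x_2 + 1/2x_3 + 7/2.
  leading term x_1x_3: subtract (60/77x_3)·k_3 from 5x_1x_3 + 55/6x_1 - 7/2x_2 + 1/2x_3 + 7/2 → 55/6x_1 - 7/2x_2 + 1/2x_3 + 7/2
  leading term x_1: subtract (10/7)·k_3 from 55/6x_1 - 7/2x_2 + 1/2x_3 + 7/2 → -7/2x_2 + 1/2x_3 + 7/2
  leading term x_2: no divisor's leading term divides it; move -7/2x_2 to the remainder.
  leading term x_3: no divisor's leading term divides it; move 1/2x_3 to the remainder.
  leading term 1: no divisor's leading term divides it; move 7/2 to the remainder.
  remainder -7/2x_2 + 1/2x_3 + 7/2 ≠ 0; add k_4 = -7/2x_2 + 1/2x_3 + 7/2 to the basis.

The other S-polynomials (S(h_2,k_3), S(h_1,k_4), S(h_2,k_4), S(k_3,k_4)) all reduce to 0 modulo the current basis, so we have a Gröbner basis.
Inter-reduce: drop elements whose leading term is divisible by another's, tail-reduce, and make monic.
Reduced Gröbner basis: {x_1, x_2 - 1/7x_3 - 1}.

These coincide, so the ideals are equal.

Yes, the ideals are equal.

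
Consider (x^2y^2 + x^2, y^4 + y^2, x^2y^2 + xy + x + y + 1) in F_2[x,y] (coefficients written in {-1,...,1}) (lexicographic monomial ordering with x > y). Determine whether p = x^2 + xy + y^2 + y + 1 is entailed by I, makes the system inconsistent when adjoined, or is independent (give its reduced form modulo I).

Adjoining x^2 + xy + y^2 + y + 1 makes the ideal the whole ring: the system is inconsistent.

First compute the reduced Gröbner basis of I by Buchberger's algorithm.
f_1 = x^2y^2 + x^2, LT = x^2y^2.
f_2 = y^4 + y^2, LT = y^4.
f_3 = x^2y^2 + xy + x + y + 1, LT = x^2y^2.

S(f_1,f_3): lcm = x^2y^2. S = x^2 + xy + x + y + 1.
  reduce S modulo (f_1, f_2, f_3):
  remainder x^2 + xy + x + y + 1 ≠ 0; add h_4 = x^2 + xy + x + y + 1 to the basis.

S(f_2,f_3): lcm = x^2y^4. S = x^2y^2 + xy^3 + xy^2 + y^3 + y^2.
  reduce S modulo (f_1, f_2, f_3, h_4):
  remainder xy^3 + xy^2 + xy + x + y^3 + y^2 + y + 1 ≠ 0; add h_5 = xy^3 + xy^2 + xy + x + y^3 + y^2 + y + 1 to the basis.

S(f_1,h_5): lcm = x^2y^3. S = x^2y^2 + x^2 + xy^3 + xy^2 + xy + x.
  reduce S modulo (f_1, f_2, f_3, h_4, h_5):
  remainder y^3 + y^2 + y + 1 ≠ 0; add h_6 = y^3 + y^2 + y + 1 to the basis.

S(f_2,h_5): lcm = xy^4. S = xy^3 + xy + y^4 + y^3 + y^2 + y.
  reduce S modulo (f_1, f_2, f_3, h_4, h_5, h_6):
  remainder xy^2 + x + y^2 + 1 ≠ 0; add h_7 = xy^2 + x + y^2 + 1 to the basis.

S(f_2,h_6): lcm = y^4. S = y^3 + y.
  reduce S modulo (f_1, f_2, f_3, h_4, h_5, h_6, h_7):
  remainder y^2 + 1 ≠ 0; add h_8 = y^2 + 1 to the basis.

The other S-polynomials (S(f_1,f_2), S(f_1,h_4), S(f_2,h_4), S(f_3,h_4), S(f_3,h_5), S(h_4,h_5), S(f_1,h_6), S(f_3,h_6), S(h_4,h_6), S(h_5,h_6), S(f_1,h_7), S(f_2,h_7), S(f_3,h_7), S(h_4,h_7), S(h_5,h_7), S(h_6,h_7), S(f_1,h_8), S(f_2,h_8), S(f_3,h_8), S(h_4,h_8), S(h_5,h_8), S(h_6,h_8), S(h_7,h_8)) all reduce to 0 modulo the current basis, so we have a Gröbner basis.
Inter-reduce: drop elements whose leading term is divisible by another's, tail-reduce, and make monic.
Reduced Gröbner basis: {x^2 + xy + x + y + 1, y^2 + 1}.
Label its elements g_1 = x^2 + xy + x + y + 1, g_2 = y^2 + 1.

Reduce p = x^2 + xy + y^2 + y + 1 modulo G:
  leading term x^2: subtract (1)·g_1 from x^2 + xy + y^2 + y + 1 → x + y^2
  leading term x: no divisor's leading term divides it; move x to the remainder.
  leading term y^2: subtract (1)·g_2 from y^2 → 1
  leading term 1: no divisor's leading term divides it; move 1 to the remainder.
  normal form = x + 1.
The normal form is nonzero, so p ∉ I. Since p minus its normal form lies in I, I + (p) = I + (r) where r = x + 1; decide whether this ideal is the whole ring.
Run Buchberger on G together with r (pairs among the g_i already reduce to 0 since G is a Gröbner basis):
g_1 = x^2 + xy + x + y + 1, LT = x^2.
g_2 = y^2 + 1, LT = y^2.
r = x + 1, LT = x.

S(g_1,r): lcm = x^2. S = xy + y + 1.
  reduce S modulo (g_1, g_2, r):
  remainder 1 ≠ 0; add m_4 = 1 to the basis.

The other S-polynomials (S(g_1,g_2), S(g_2,r), S(g_1,m_4), S(g_2,m_4), S(r,m_4)) all reduce to 0 modulo the current basis, so we have a Gröbner basis.
Inter-reduce: drop elements whose leading term is divisible by another's, tail-reduce, and make monic.
Reduced Gröbner basis: {1}.
The reduced Gröbner basis of I + (p) is {1}: the ideal is the whole ring, so the enlarged system has no common solution — adjoining p is inconsistent.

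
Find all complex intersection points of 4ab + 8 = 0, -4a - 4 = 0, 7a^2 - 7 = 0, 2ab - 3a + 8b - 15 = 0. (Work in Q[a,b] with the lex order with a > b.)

{(-1, 2)}

Compute a lex Gröbner basis by Buchberger's algorithm.
f_1 = 4ab + 8, LT = ab.
f_2 = -4a - 4, LT = a.
f_3 = 7a^2 - 7, LT = a^2.
f_4 = 2ab - 3a + 8b - 15, LT = ab.

S(f_1,f_2): lcm = ab. S = -b + 2.
  reduce S modulo (f_1, f_2, f_3, f_4):
  remainder -b + 2 ≠ 0; add h_5 = -b + 2 to the basis.

The other S-polynomials (S(f_1,f_3), S(f_1,f_4), S(f_2,f_3), S(f_2,f_4), S(f_3,f_4), S(f_1,h_5), S(f_2,h_5), S(f_3,h_5), S(f_4,h_5)) all reduce to 0 modulo the current basis, so we have a Gröbner basis.
Inter-reduce: drop elements whose leading term is divisible by another's, tail-reduce, and make monic.
Reduced Gröbner basis: {a + 1, b - 2}.

A lex Gröbner basis eliminates variables successively. Here b - 2 depends only on b, with roots {2}; lifting each root through the earlier basis elements recovers the full solutions.
  b = 2: the earlier basis element becomes a + 1 = 0, giving a = -1 — point (-1, 2).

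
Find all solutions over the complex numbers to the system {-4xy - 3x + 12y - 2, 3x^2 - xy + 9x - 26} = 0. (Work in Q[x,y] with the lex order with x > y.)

Compute a lex Gröbner basis by Buchberger's algorithm.
f_1 = -4xy - 3x + 12y - 2, LT = xy.
f_2 = 3x^2 - xy + 9x - 26, LT = x^2.

S(f_1,f_2): lcm = x^2y. S = 3/4x^2 + 1/3xy^2 - 6xy + 1/2x + 26/3y.
  reduce S modulo (f_1, f_2):
  remainder 11/4x + y^2 - 19/2y + 19/2 ≠ 0; add h_3 = 11/4x + y^2 - 19/2y + 19/2 to the basis.

S(f_1,h_3): lcm = xy. S = 3/4x - 4/11y^3 + 38/11y^2 - 71/11y + 1/2.
  reduce S modulo (f_1, f_2, h_3):
  remainder -4/11y^3 + 35/11y^2 - 85/22y - 23/11 ≠ 0; add h_4 = -4/11y^3 + 35/11y^2 - 85/22y - 23/11 to the basis.

The other S-polynomials (S(f_2,h_3), S(f_1,h_4), S(f_2,h_4), S(h_3,h_4)) all reduce to 0 modulo the current basis, so we have a Gröbner basis.
Inter-reduce: drop elements whose leading term is divisible by another's, tail-reduce, and make monic.
Reduced Gröbner basis: {x + 4/11y^2 - 38/11y + 38/11, y^3 - 35/4y^2 + 85/8y + 23/4}.

Elimination: the polynomial y^3 - 35/4y^2 + 85/8y + 23/4 lies in the elimination ideal for y, so y ∈ {2, 27/8 - sqrt(913)/8, 27/8 + sqrt(913)/8}. For each such y, the remaining basis elements (now univariate) give the rest of the solution.
  y = 2: the earlier basis element becomes x - 2 = 0, giving x = 2 — point (2, 2).
  y = 27/8 - sqrt(913)/8: the earlier basis element becomes x + 9/8 + sqrt(913)/8 = 0, giving x = -sqrt(913)/8 - 9/8 — point (-sqrt(913)/8 - 9/8, 27/8 - sqrt(913)/8).
  y = 27/8 + sqrt(913)/8: the earlier basis element becomes x - sqrt(913)/8 + 9/8 = 0, giving x = -9/8 + sqrt(913)/8 — point (-9/8 + sqrt(913)/8, 27/8 + sqrt(913)/8).

{(2, 2), (-sqrt(913)/8 - 9/8, 27/8 - sqrt(913)/8), (-9/8 + sqrt(913)/8, 27/8 + sqrt(913)/8)}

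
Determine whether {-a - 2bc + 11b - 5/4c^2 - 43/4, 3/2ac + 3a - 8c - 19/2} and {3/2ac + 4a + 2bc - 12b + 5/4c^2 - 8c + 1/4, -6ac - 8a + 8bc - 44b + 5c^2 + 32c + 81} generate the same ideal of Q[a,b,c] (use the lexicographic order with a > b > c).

For a fixed monomial order, each ideal has a unique reduced Gröbner basis; comparing bases decides equality.
Buchberger on the first generating set:
f_1 = -a - 2bc + 11b - 5/4c^2 - 43/4, LT = a.
f_2 = 3/2ac + 3a - 8c - 19/2, LT = ac.

S(f_1,f_2): lcm = ac. S = -2a + 2bc^2 - 11bc + 5/4c^3 + 193/12c + 19/3.
  leading term a: subtract (2)·f_1 from -2a + 2bc^2 - 11bc + 5/4c^3 + 193/12c + 19/3 → 2bc^2 - 7bc - 22b + 5/4c^3 + 5/2c^2 + 193/12c + 167/6
  leading term bc^2: no divisor's leading term divides it; move 2bc^2 to the remainder.
  leading term bc: no divisor's leading term divides it; move -7bc to the remainder.
  leading term b: no divisor's leading term divides it; move -22b to the remainder.
  leading term c^3: no divisor's leading term divides it; move 5/4c^3 to the remainder.
  leading term c^2: no divisor's leading term divides it; move 5/2c^2 to the remainder.
  leading term c: no divisor's leading term divides it; move 193/12c to the remainder.
  leading term 1: no divisor's leading term divides it; move 167/6 to the remainder.
  remainder 2bc^2 - 7bc - 22b + 5/4c^3 + 5/2c^2 + 193/12c + 167/6 ≠ 0; add g_3 = 2bc^2 - 7bc - 22b + 5/4c^3 + 5/2c^2 + 193/12c + 167/6 to the basis.

The other S-polynomials (S(f_1,g_3), S(f_2,g_3)) all reduce to 0 modulo the current basis, so we have a Gröbner basis.
Inter-reduce: drop elements whose leading term is divisible by another's, tail-reduce, and make monic.
Reduced Gröbner basis: {a + 2bc - 11b + 5/4c^2 + 43/4, bc^2 - 7/2bc - 11b + 5/8c^3 + 5/4c^2 + 193/24c + 167/12}.

Buchberger on the second generating set:
h_1 = 3/2ac + 4a + 2bc - 12b + 5/4c^2 - 8c + 1/4, LT = ac.
h_2 = -6ac - 8a + 8bc - 44b + 5c^2 + 32c + 81, LT = ac.

S(h_1,h_2): lcm = ac. S = 4/3a + 8/3bc - 46/3b + 5/3c^2 + 41/3.
  leading term a: no divisor's leading term divides it; move 4/3a to the remainder.
  leading term bc: no divisor's leading term divides it; move 8/3bc to the remainder.
  leading term b: no divisor's leading term divides it; move -46/3b to the remainder.
  leading term c^2: no divisor's leading term divides it; move 5/3c^2 to the remainder.
  leading term 1: no divisor's leading term divides it; move 41/3 to the remainder.
  remainder 4/3a + 8/3bc - 46/3b + 5/3c^2 + 41/3 ≠ 0; add k_3 = 4/3a + 8/3bc - 46/3b + 5/3c^2 + 41/3 to the basis.

S(h_1,k_3): lcm = ac. S = 8/3a - 2bc^2 + 77/6bc - 8b - 5/4c^3 + 5/6c^2 - 187/12c + 1/6.
  leading term a: subtract (2)·k_3 from 8/3a - 2bc^2 + 77/6bc - 8b - 5/4c^3 + 5/6c^2 - 187/12c + 1/6 → -2bc^2 + 15/2bc + 68/3b - 5/4c^3 - 5/2c^2 - 187/12c - 163/6
  leading term bc^2: no divisor's leading term divides it; move -2bc^2 to the remainder.
  leading term bc: no divisor's leading term divides it; move 15/2bc to the remainder.
  leading term b: no divisor's leading term divides it; move 68/3b to the remainder.
  leading term c^3: no divisor's leading term divides it; move -5/4c^3 to the remainder.
  leading term c^2: no divisor's leading term divides it; move -5/2c^2 to the remainder.
  leading term c: no divisor's leading term divides it; move -187/12c to the remainder.
  leading term 1: no divisor's leading term divides it; move -163/6 to the remainder.
  remainder -2bc^2 + 15/2bc + 68/3b - 5/4c^3 - 5/2c^2 - 187/12c - 163/6 ≠ 0; add k_4 = -2bc^2 + 15/2bc + 68/3b - 5/4c^3 - 5/2c^2 - 187/12c - 163/6 to the basis.

The other S-polynomials (S(h_2,k_3), S(h_1,k_4), S(h_2,k_4), S(k_3,k_4)) all reduce to 0 modulo the current basis, so we have a Gröbner basis.
Inter-reduce: drop elements whose leading term is divisible by another's, tail-reduce, and make monic.
Reduced Gröbner basis: {a + 2bc - 23/2b + 5/4c^2 + 41/4, bc^2 - 15/4bc - 34/3b + 5/8c^3 + 5/4c^2 + 187/24c + 163/12}.

The bases are distinct; the ideals are different.

No, the ideals differ.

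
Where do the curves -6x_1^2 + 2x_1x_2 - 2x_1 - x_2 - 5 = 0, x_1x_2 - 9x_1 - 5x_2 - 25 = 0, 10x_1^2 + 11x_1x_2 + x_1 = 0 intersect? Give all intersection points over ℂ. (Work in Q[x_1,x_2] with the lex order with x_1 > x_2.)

{(0, -5)}

Compute a lex Gröbner basis by Buchberger's algorithm.
f_1 = -6x_1^2 + 2x_1x_2 - 2x_1 - x_2 - 5, LT = x_1^2.
f_2 = x_1x_2 - 9x_1 - 5x_2 - 25, LT = x_1x_2.
f_3 = 10x_1^2 + 11x_1x_2 + x_1, LT = x_1^2.

S(f_1,f_2): lcm = x_1^2x_2. S = 9x_1^2 - 1/3x_1x_2^2 + 16/3x_1x_2 + 25x_1 + 1/6x_2^2 + 5/6x_2.
  reduce S modulo (f_1, f_2, f_3):
  remainder 70x_1 - 3/2x_2^2 + 53/3x_2 + 755/6 ≠ 0; add h_4 = 70x_1 - 3/2x_2^2 + 53/3x_2 + 755/6 to the basis.

S(f_1,f_3): lcm = x_1^2. S = -43/30x_1x_2 + 7/30x_1 + 1/6x_2 + 5/6.
  reduce S modulo (f_1, f_2, f_3, h_4):
  remainder -19/70x_2^2 - 1198/315x_2 - 1541/126 ≠ 0; add h_5 = -19/70x_2^2 - 1198/315x_2 - 1541/126 to the basis.

S(f_2,f_3): lcm = x_1^2x_2. S = -9x_1^2 - 11/10x_1x_2^2 - 51/10x_1x_2 - 25x_1.
  reduce S modulo (f_1, f_2, f_3, h_4, h_5):
  remainder 10730/171x_2 + 53650/171 ≠ 0; add h_6 = 10730/171x_2 + 53650/171 to the basis.

The other S-polynomials (S(f_1,h_4), S(f_2,h_4), S(f_3,h_4), S(f_1,h_5), S(f_2,h_5), S(f_3,h_5), S(h_4,h_5), S(f_1,h_6), S(f_2,h_6), S(f_3,h_6), S(h_4,h_6), S(h_5,h_6)) all reduce to 0 modulo the current basis, so we have a Gröbner basis.
Inter-reduce: drop elements whose leading term is divisible by another's, tail-reduce, and make monic.
Reduced Gröbner basis: {x_1, x_2 + 5}.

Elimination: the polynomial x_2 + 5 lies in the elimination ideal for x_2, so x_2 ∈ {-5}. For each such x_2, the remaining basis elements (now univariate) give the rest of the solution.
  x_2 = -5: the earlier basis element becomes x_1 = 0, giving x_1 = 0 — point (0, -5).
A lex Gröbner basis triangularizes the system, enabling back-substitution.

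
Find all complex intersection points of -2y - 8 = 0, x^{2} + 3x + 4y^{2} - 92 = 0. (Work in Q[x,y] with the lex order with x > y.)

{(-7, -4), (4, -4)}

Compute a lex Gröbner basis by Buchberger's algorithm.
f_1 = -2y - 8, LT = y.
f_2 = x^{2} + 3x + 4y^{2} - 92, LT = x^{2}.

S(f_1,f_2): leading monomials are coprime, so the S-polynomial reduces to 0 (Buchberger's first criterion).
Every S-polynomial of the final basis reduces to 0, so we have a Gröbner basis.
Inter-reduce: drop elements whose leading term is divisible by another's, tail-reduce, and make monic.
Reduced Gröbner basis: {x^{2} + 3x - 28, y + 4}.

The lex basis is triangular: the last element involves only y. Solving y + 4 = 0 gives y ∈ {-4}; substituting each value into the earlier elements determines the remaining variables.
  y = -4: the earlier basis element becomes x^{2} + 3x - 28 = 0, giving x = -7, 4 — points (-7, -4), (4, -4).
Each listed point satisfies every original equation (direct substitution).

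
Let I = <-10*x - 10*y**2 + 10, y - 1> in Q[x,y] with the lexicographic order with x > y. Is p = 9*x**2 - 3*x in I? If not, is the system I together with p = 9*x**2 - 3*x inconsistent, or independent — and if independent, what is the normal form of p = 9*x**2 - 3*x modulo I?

First compute the reduced Gröbner basis of I by Buchberger's algorithm.
f_1 = -10*x - 10*y**2 + 10, LT = x.
f_2 = y - 1, LT = y.

The S-polynomials (S(f_1,f_2)) all reduce to 0 modulo the current basis, so we have a Gröbner basis.
Inter-reduce: drop elements whose leading term is divisible by another's, tail-reduce, and make monic.
Reduced Gröbner basis: {x, y - 1}.
Label its elements g_1 = x, g_2 = y - 1.

Reduce p = 9*x**2 - 3*x modulo G:
  leading term x**2: subtract (9*x)·g_1 from 9*x**2 - 3*x → -3*x
  leading term x: subtract (-3)·g_1 from -3*x → 0
  normal form = 0.
Since the normal form is 0, p ∈ I.

9*x**2 - 3*x lies in I (it reduces to 0).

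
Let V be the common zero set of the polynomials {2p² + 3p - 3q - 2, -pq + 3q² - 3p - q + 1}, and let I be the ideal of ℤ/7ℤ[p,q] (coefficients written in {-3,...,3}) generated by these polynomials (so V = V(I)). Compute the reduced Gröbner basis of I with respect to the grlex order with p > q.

f_1 = 2p² + 3p - 3q - 2, LT = p².
f_2 = -pq + 3q² - 3p - q + 1, LT = pq.

S(f_1,f_2): lcm = p²q. S = 3pq² - 3p² - 3pq + 2q² + p - q.
  leading term pq²: subtract (-3q)·f_2 from 3pq² - 3p² - 3pq + 2q² + p - q → 2q³ - 3p² + 2pq - q² + p + 2q
  leading term q³: no divisor's leading term divides it; move 2q³ to the remainder.
  leading term p²: subtract (2)·f_1 from -3p² + 2pq - q² + p + 2q → 2pq - q² + 2p + q - 3
  leading term pq: subtract (-2)·f_2 from 2pq - q² + 2p + q - 3 → -2q² + 3p - q - 1
  leading term q²: no divisor's leading term divides it; move -2q² to the remainder.
  leading term p: no divisor's leading term divides it; move 3p to the remainder.
  leading term q: no divisor's leading term divides it; move -q to the remainder.
  leading term 1: no divisor's leading term divides it; move -1 to the remainder.
  remainder 2q³ - 2q² + 3p - q - 1 ≠ 0; add g_3 = 2q³ - 2q² + 3p - q - 1 to the basis.

The other S-polynomials (S(f_1,g_3), S(f_2,g_3)) all reduce to 0 modulo the current basis, so we have a Gröbner basis.

G = {q³ - q² - 2p + 3q + 3, p² - 2p + 2q - 1, pq - 3q² + 3p + q - 1}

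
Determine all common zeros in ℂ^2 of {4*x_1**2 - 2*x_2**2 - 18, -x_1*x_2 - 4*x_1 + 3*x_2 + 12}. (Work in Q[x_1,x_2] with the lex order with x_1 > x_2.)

Compute a lex Gröbner basis by Buchberger's algorithm.
f_1 = 4*x_1**2 - 2*x_2**2 - 18, LT = x_1**2.
f_2 = -x_1*x_2 - 4*x_1 + 3*x_2 + 12, LT = x_1*x_2.

S(f_1,f_2): lcm = x_1**2*x_2. S = -4*x_1**2 + 3*x_1*x_2 + 12*x_1 - 1/2*x_2**3 - 9/2*x_2.
  reduce S modulo (f_1, f_2):
  remainder -1/2*x_2**3 - 2*x_2**2 + 9/2*x_2 + 18 ≠ 0; add h_3 = -1/2*x_2**3 - 2*x_2**2 + 9/2*x_2 + 18 to the basis.

The other S-polynomials (S(f_1,h_3), S(f_2,h_3)) all reduce to 0 modulo the current basis, so we have a Gröbner basis.
Inter-reduce: drop elements whose leading term is divisible by another's, tail-reduce, and make monic.
Reduced Gröbner basis: {x_1**2 - 1/2*x_2**2 - 9/2, x_1*x_2 + 4*x_1 - 3*x_2 - 12, x_2**3 + 4*x_2**2 - 9*x_2 - 36}.

The lex basis is triangular: the last element involves only x_2. Solving x_2**3 + 4*x_2**2 - 9*x_2 - 36 = 0 gives x_2 ∈ {-4, -3, 3}; substituting each value into the earlier elements determines the remaining variables.
  x_2 = -4: the earlier basis element becomes x_1**2 - 25/2 = 0, giving x_1 = -5*sqrt(2)/2, 5*sqrt(2)/2 — points (-5*sqrt(2)/2, -4), (5*sqrt(2)/2, -4).
  x_2 = -3: the earlier basis elements become x_1**2 - 9 = 0; x_1 - 3 = 0, giving x_1 = 3 — point (3, -3).
  x_2 = 3: the earlier basis elements become x_1**2 - 9 = 0; 7*x_1 - 21 = 0, giving x_1 = 3 — point (3, 3).

{(-5*sqrt(2)/2, -4), (5*sqrt(2)/2, -4), (3, -3), (3, 3)}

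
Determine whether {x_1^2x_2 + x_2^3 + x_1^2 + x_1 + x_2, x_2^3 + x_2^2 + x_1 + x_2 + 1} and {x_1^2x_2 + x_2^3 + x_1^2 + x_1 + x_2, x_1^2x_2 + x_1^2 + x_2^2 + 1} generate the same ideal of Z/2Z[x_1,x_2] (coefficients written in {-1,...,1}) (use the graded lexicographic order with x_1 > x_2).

Yes, the ideals are equal.

Since reduced Gröbner bases are canonical representatives of ideals under a given ordering, it suffices to compute and compare them.
Buchberger on the first generating set:
f_1 = x_1^2x_2 + x_2^3 + x_1^2 + x_1 + x_2, LT = x_1^2x_2.
f_2 = x_2^3 + x_2^2 + x_1 + x_2 + 1, LT = x_2^3.

S(f_1,f_2): lcm = x_1^2x_2^3. S = x_2^5 + x_1^3 + x_1^2x_2 + x_1x_2^2 + x_2^3 + x_1^2.
  leading term x_2^5: subtract (x_2^2)·f_2 from x_2^5 + x_1^3 + x_1^2x_2 + x_1x_2^2 + x_2^3 + x_1^2 → x_2^4 + x_1^3 + x_1^2x_2 + x_1^2 + x_2^2
  leading term x_2^4: subtract (x_2)·f_2 from x_2^4 + x_1^3 + x_1^2x_2 + x_1^2 + x_2^2 → x_1^3 + x_1^2x_2 + x_2^3 + x_1^2 + x_1x_2 + x_2
  leading term x_1^3: no divisor's leading term divides it; move x_1^3 to the remainder.
  leading term x_1^2x_2: subtract (1)·f_1 from x_1^2x_2 + x_2^3 + x_1^2 + x_1x_2 + x_2 → x_1x_2 + x_1
  leading term x_1x_2: no divisor's leading term divides it; move x_1x_2 to the remainder.
  leading term x_1: no divisor's leading term divides it; move x_1 to the remainder.
  remainder x_1^3 + x_1x_2 + x_1 ≠ 0; add g_3 = x_1^3 + x_1x_2 + x_1 to the basis.

The other S-polynomials (S(f_1,g_3), S(f_2,g_3)) all reduce to 0 modulo the current basis, so we have a Gröbner basis.
Inter-reduce: drop elements whose leading term is divisible by another's, tail-reduce, and make monic.
Reduced Gröbner basis: {x_1^3 + x_1x_2 + x_1, x_1^2x_2 + x_1^2 + x_2^2 + 1, x_2^3 + x_2^2 + x_1 + x_2 + 1}.

Buchberger on the second generating set:
h_1 = x_1^2x_2 + x_2^3 + x_1^2 + x_1 + x_2, LT = x_1^2x_2.
h_2 = x_1^2x_2 + x_1^2 + x_2^2 + 1, LT = x_1^2x_2.

S(h_1,h_2): lcm = x_1^2x_2. S = x_2^3 + x_2^2 + x_1 + x_2 + 1.
  leading term x_2^3: no divisor's leading term divides it; move x_2^3 to the remainder.
  leading term x_2^2: no divisor's leading term divides it; move x_2^2 to the remainder.
  leading term x_1: no divisor's leading term divides it; move x_1 to the remainder.
  leading term x_2: no divisor's leading term divides it; move x_2 to the remainder.
  leading term 1: no divisor's leading term divides it; move 1 to the remainder.
  remainder x_2^3 + x_2^2 + x_1 + x_2 + 1 ≠ 0; add k_3 = x_2^3 + x_2^2 + x_1 + x_2 + 1 to the basis.

S(h_1,k_3): lcm = x_1^2x_2^3. S = x_2^5 + x_1^3 + x_1^2x_2 + x_1x_2^2 + x_2^3 + x_1^2.
  leading term x_2^5: subtract (x_2^2)·k_3 from x_2^5 + x_1^3 + x_1^2x_2 + x_1x_2^2 + x_2^3 + x_1^2 → x_2^4 + x_1^3 + x_1^2x_2 + x_1^2 + x_2^2
  leading term x_2^4: subtract (x_2)·k_3 from x_2^4 + x_1^3 + x_1^2x_2 + x_1^2 + x_2^2 → x_1^3 + x_1^2x_2 + x_2^3 + x_1^2 + x_1x_2 + x_2
  leading term x_1^3: no divisor's leading term divides it; move x_1^3 to the remainder.
  leading term x_1^2x_2: subtract (1)·h_1 from x_1^2x_2 + x_2^3 + x_1^2 + x_1x_2 + x_2 → x_1x_2 + x_1
  leading term x_1x_2: no divisor's leading term divides it; move x_1x_2 to the remainder.
  leading term x_1: no divisor's leading term divides it; move x_1 to the remainder.
  remainder x_1^3 + x_1x_2 + x_1 ≠ 0; add k_4 = x_1^3 + x_1x_2 + x_1 to the basis.

The other S-polynomials (S(h_2,k_3), S(h_1,k_4), S(h_2,k_4), S(k_3,k_4)) all reduce to 0 modulo the current basis, so we have a Gröbner basis.
Inter-reduce: drop elements whose leading term is divisible by another's, tail-reduce, and make monic.
Reduced Gröbner basis: {x_1^3 + x_1x_2 + x_1, x_1^2x_2 + x_1^2 + x_2^2 + 1, x_2^3 + x_2^2 + x_1 + x_2 + 1}.

These coincide, so the ideals are equal.
The choice of monomial ordering does not affect the verdict — as long as both bases are computed under the same ordering, their equality decides ideal equality.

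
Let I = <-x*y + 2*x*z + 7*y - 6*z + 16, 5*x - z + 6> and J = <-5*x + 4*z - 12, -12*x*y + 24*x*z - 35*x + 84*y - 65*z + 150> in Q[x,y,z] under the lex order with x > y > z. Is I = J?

No, the ideals differ.

Equality of ideals is decidable: compute both reduced Gröbner bases (unique for the ordering) and check whether they agree.
Buchberger on the first generating set:
f_1 = -x*y + 2*x*z + 7*y - 6*z + 16, LT = x*y.
f_2 = 5*x - z + 6, LT = x.

S(f_1,f_2): lcm = x*y. S = -2*x*z + 1/5*y*z - 41/5*y + 6*z - 16.
  leading term x*z: subtract (-2/5*z)·f_2 from -2*x*z + 1/5*y*z - 41/5*y + 6*z - 16 → 1/5*y*z - 41/5*y - 2/5*z**2 + 42/5*z - 16
  leading term y*z: no divisor's leading term divides it; move 1/5*y*z to the remainder.
  leading term y: no divisor's leading term divides it; move -41/5*y to the remainder.
  leading term z**2: no divisor's leading term divides it; move -2/5*z**2 to the remainder.
  leading term z: no divisor's leading term divides it; move 42/5*z to the remainder.
  leading term 1: no divisor's leading term divides it; move -16 to the remainder.
  remainder 1/5*y*z - 41/5*y - 2/5*z**2 + 42/5*z - 16 ≠ 0; add g_3 = 1/5*y*z - 41/5*y - 2/5*z**2 + 42/5*z - 16 to the basis.

S(f_1,g_3): lcm = x*y*z. S = 41*x*y - 42*x*z + 80*x - 7*y*z + 6*z**2 - 16*z.
  leading term x*y: subtract (-41)·f_1 from 41*x*y - 42*x*z + 80*x - 7*y*z + 6*z**2 - 16*z → 40*x*z + 80*x - 7*y*z + 287*y + 6*z**2 - 262*z + 656
  leading term x*z: subtract (8*z)·f_2 from 40*x*z + 80*x - 7*y*z + 287*y + 6*z**2 - 262*z + 656 → 80*x - 7*y*z + 287*y + 14*z**2 - 310*z + 656
  leading term x: subtract (16)·f_2 from 80*x - 7*y*z + 287*y + 14*z**2 - 310*z + 656 → -7*y*z + 287*y + 14*z**2 - 294*z + 560
  leading term y*z: subtract (-35)·g_3 from -7*y*z + 287*y + 14*z**2 - 294*z + 560 → 0
  remainder 0.

S(f_2,g_3): leading monomials are coprime, so the S-polynomial reduces to 0 (Buchberger's first criterion).
Every S-polynomial of the final basis reduces to 0, so we have a Gröbner basis.
Inter-reduce: drop elements whose leading term is divisible by another's, tail-reduce, and make monic.
Reduced Gröbner basis: {x - 1/5*z + 6/5, y*z - 41*y - 2*z**2 + 42*z - 80}.

Buchberger on the second generating set:
h_1 = -5*x + 4*z - 12, LT = x.
h_2 = -12*x*y + 24*x*z - 35*x + 84*y - 65*z + 150, LT = x*y.

S(h_1,h_2): lcm = x*y. S = 2*x*z - 35/12*x - 4/5*y*z + 47/5*y - 65/12*z + 25/2.
  leading term x*z: subtract (-2/5*z)·h_1 from 2*x*z - 35/12*x - 4/5*y*z + 47/5*y - 65/12*z + 25/2 → -35/12*x - 4/5*y*z + 47/5*y + 8/5*z**2 - 613/60*z + 25/2
  leading term x: subtract (7/12)·h_1 from -35/12*x - 4/5*y*z + 47/5*y + 8/5*z**2 - 613/60*z + 25/2 → -4/5*y*z + 47/5*y + 8/5*z**2 - 251/20*z + 39/2
  leading term y*z: no divisor's leading term divides it; move -4/5*y*z to the remainder.
  leading term y: no divisor's leading term divides it; move 47/5*y to the remainder.
  leading term z**2: no divisor's leading term divides it; move 8/5*z**2 to the remainder.
  leading term z: no divisor's leading term divides it; move -251/20*z to the remainder.
  leading term 1: no divisor's leading term divides it; move 39/2 to the remainder.
  remainder -4/5*y*z + 47/5*y + 8/5*z**2 - 251/20*z + 39/2 ≠ 0; add k_3 = -4/5*y*z + 47/5*y + 8/5*z**2 - 251/20*z + 39/2 to the basis.

S(h_1,k_3): leading monomials are coprime, so the S-polynomial reduces to 0 (Buchberger's first criterion).
S(h_2,k_3): lcm = x*y*z. S = 47/4*x*y - 613/48*x*z + 195/8*x - 7*y*z + 65/12*z**2 - 25/2*z.
  leading term x*y: subtract (-47/20*y)·h_1 from 47/4*x*y - 613/48*x*z + 195/8*x - 7*y*z + 65/12*z**2 - 25/2*z → -613/48*x*z + 195/8*x + 12/5*y*z - 141/5*y + 65/12*z**2 - 25/2*z
  leading term x*z: subtract (613/240*z)·h_1 from -613/48*x*z + 195/8*x + 12/5*y*z - 141/5*y + 65/12*z**2 - 25/2*z → 195/8*x + 12/5*y*z - 141/5*y - 24/5*z**2 + 363/20*z
  leading term x: subtract (-39/8)·h_1 from 195/8*x + 12/5*y*z - 141/5*y - 24/5*z**2 + 363/20*z → 12/5*y*z - 141/5*y - 24/5*z**2 + 753/20*z - 117/2
  leading term y*z: subtract (-3)·k_3 from 12/5*y*z - 141/5*y - 24/5*z**2 + 753/20*z - 117/2 → 0
  remainder 0.

Every S-polynomial of the final basis reduces to 0, so we have a Gröbner basis.
Inter-reduce: drop elements whose leading term is divisible by another's, tail-reduce, and make monic.
Reduced Gröbner basis: {x - 4/5*z + 12/5, y*z - 47/4*y - 2*z**2 + 251/16*z - 195/8}.

These differ, so the ideals are not equal.
The same test decides containment: I ⊆ J iff every generator of I reduces to 0 modulo a Gröbner basis of J.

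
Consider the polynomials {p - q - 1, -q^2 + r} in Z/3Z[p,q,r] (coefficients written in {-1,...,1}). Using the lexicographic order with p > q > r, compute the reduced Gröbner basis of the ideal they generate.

The reduced Gröbner basis is the canonical form of the ideal for this ordering.

f_1 = p - q - 1, LT = p.
f_2 = -q^2 + r, LT = q^2.

The S-polynomials (S(f_1,f_2)) all reduce to 0 modulo the current basis, so we have a Gröbner basis.

G = {p - q - 1, q^2 - r}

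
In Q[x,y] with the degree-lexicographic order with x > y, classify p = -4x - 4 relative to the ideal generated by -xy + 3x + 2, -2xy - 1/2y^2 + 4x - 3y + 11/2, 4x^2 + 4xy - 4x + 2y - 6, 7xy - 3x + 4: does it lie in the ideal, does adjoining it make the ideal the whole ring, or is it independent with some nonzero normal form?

First compute the reduced Gröbner basis of I by Buchberger's algorithm.
f_1 = -xy + 3x + 2, LT = xy.
f_2 = -2xy - 1/2y^2 + 4x - 3y + 11/2, LT = xy.
f_3 = 4x^2 + 4xy - 4x + 2y - 6, LT = x^2.
f_4 = 7xy - 3x + 4, LT = xy.

S(f_1,f_2): lcm = xy. S = -1/4y^2 - x - 3/2y + 3/4.
  reduce S modulo (f_1, f_2, f_3, f_4):
  remainder -1/4y^2 - x - 3/2y + 3/4 ≠ 0; add h_5 = -1/4y^2 - x - 3/2y + 3/4 to the basis.

S(f_1,f_3): lcm = x^2y. S = -xy^2 - 3x^2 + xy - 1/2y^2 - 2x + 3/2y.
  reduce S modulo (f_1, f_2, f_3, f_4, h_5):
  remainder 4y - 4 ≠ 0; add h_6 = 4y - 4 to the basis.

S(f_1,f_4): lcm = xy. S = -18/7x - 18/7.
  reduce S modulo (f_1, f_2, f_3, f_4, h_5, h_6):
  remainder -18/7x - 18/7 ≠ 0; add h_7 = -18/7x - 18/7 to the basis.

The other S-polynomials (S(f_2,f_3), S(f_2,f_4), S(f_3,f_4), S(f_1,h_5), S(f_2,h_5), S(f_3,h_5), S(f_4,h_5), S(f_1,h_6), S(f_2,h_6), S(f_3,h_6), S(f_4,h_6), S(h_5,h_6), S(f_1,h_7), S(f_2,h_7), S(f_3,h_7), S(f_4,h_7), S(h_5,h_7), S(h_6,h_7)) all reduce to 0 modulo the current basis, so we have a Gröbner basis.
Inter-reduce: drop elements whose leading term is divisible by another's, tail-reduce, and make monic.
Reduced Gröbner basis: {x + 1, y - 1}.
Label its elements g_1 = x + 1, g_2 = y - 1.

Reduce p = -4x - 4 modulo G:
  leading term x: subtract (-4)·g_1 from -4x - 4 → 0
  normal form = 0.
Since the normal form is 0, p ∈ I.

-4x - 4 lies in I (it reduces to 0).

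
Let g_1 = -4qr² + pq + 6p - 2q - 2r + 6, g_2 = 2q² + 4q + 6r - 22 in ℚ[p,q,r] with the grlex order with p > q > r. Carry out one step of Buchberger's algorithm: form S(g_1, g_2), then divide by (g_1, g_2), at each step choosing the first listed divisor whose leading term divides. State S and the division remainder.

lcm(LM(g_1), LM(g_2)) = q²r².
S = (lcm/LT(g_1))·g_1 − (lcm/LT(g_2))·g_2 = -¼pq² - 2qr² - 3r³ - 3/2pq + ½q² + ½qr + 11r² - 3/2q.
Reduce S modulo (g_1, g_2) in that order:
  leading term pq²: subtract (-⅛p)·g_2 from -¼pq² - 2qr² - 3r³ - 3/2pq + ½q² + ½qr + 11r² - 3/2q → -2qr² - 3r³ - pq + ¾pr + ½q² + ½qr + 11r² - 11/4p - 3/2q
  leading term qr²: subtract (½)·g_1 from -2qr² - 3r³ - pq + ¾pr + ½q² + ½qr + 11r² - 11/4p - 3/2q → -3r³ - 3/2pq + ¾pr + ½q² + ½qr + 11r² - 23/4p - ½q + r - 3
  leading term r³: no divisor's leading term divides it; move -3r³ to the remainder.
  leading term pq: no divisor's leading term divides it; move -3/2pq to the remainder.
  leading term pr: no divisor's leading term divides it; move ¾pr to the remainder.
  leading term q²: subtract (¼)·g_2 from ½q² + ½qr + 11r² - 23/4p - ½q + r - 3 → ½qr + 11r² - 23/4p - 3/2q - ½r + 5/2
  leading term qr: no divisor's leading term divides it; move ½qr to the remainder.
  leading term r²: no divisor's leading term divides it; move 11r² to the remainder.
  leading term p: no divisor's leading term divides it; move -23/4p to the remainder.
  leading term q: no divisor's leading term divides it; move -3/2q to the remainder.
  leading term r: no divisor's leading term divides it; move -½r to the remainder.
  leading term 1: no divisor's leading term divides it; move 5/2 to the remainder.
The remainder -3r³ - 3/2pq + ¾pr + ½qr + 11r² - 23/4p - 3/2q - ½r + 5/2 is nonzero, so it would be added as the next basis element.
An S-polynomial is built so that the two leading terms cancel; whether anything survives reduction is exactly the Gröbner-basis criterion.

S(g_1, g_2) = -¼pq² - 2qr² - 3r³ - 3/2pq + ½q² + ½qr + 11r² - 3/2q; remainder on division = -3r³ - 3/2pq + ¾pr + ½qr + 11r² - 23/4p - 3/2q - ½r + 5/2.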